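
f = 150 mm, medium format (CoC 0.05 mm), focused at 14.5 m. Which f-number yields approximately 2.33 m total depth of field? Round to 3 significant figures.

f/2.50

Write h = H − f = f²/(N·c). The thin-lens limits are Dn = s·h/(h + (s−f)) and Df = s·h/(h − (s−f)), so DoF = Df − Dn = 2·s·(s−f)·h / (h² − (s−f)²).
That is a quadratic in h: DoF·h² − 2·s·(s−f)·h − DoF·(s−f)² = 0 ⇒ h = (s−f)·(s + √(s² + DoF²)) / DoF = 14350 × (14500 + √(14500² + 2330²)) / 2330 = 14350 × (14500 + 14686.0) / 2330 ≈ 179751 mm.
Then N = f²/(c·h) = 150² / (0.05 × 179751) = 22500 / 8987.5 ≈ 2.50.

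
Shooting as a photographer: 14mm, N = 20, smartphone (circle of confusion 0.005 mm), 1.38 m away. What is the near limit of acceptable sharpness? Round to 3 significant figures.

Hyperfocal distance H = f²/(N·c) + f = 14²/(20 × 0.005) + 14 = 196/0.1 + 14 ≈ 1974.0 mm ≈ 1.974 m.
Near limit Dn = s·(H − f)/(H + s − 2f) = 1380 × (1974.0 − 14) / (1974.0 + 1380 − 2 × 14) = 1380 × 1960.0 / 3326.0 ≈ 813.23 mm ≈ 0.813 m.

0.813 m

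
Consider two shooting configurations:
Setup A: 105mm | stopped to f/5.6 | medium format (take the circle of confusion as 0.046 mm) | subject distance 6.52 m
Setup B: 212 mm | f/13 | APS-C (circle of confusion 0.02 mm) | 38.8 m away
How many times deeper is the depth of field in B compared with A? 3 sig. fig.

9.12

Setup A: H = 105²/(5.6×0.046) + 105 ≈ 42903.9 mm; DoF = Df − Dn = 7669.6 − 5670.1 ≈ 1999.5 mm.
Setup B: H = 212²/(13×0.02) + 212 ≈ 173073.5 mm; DoF = Df − Dn = 49950 − 31719 ≈ 18231 mm.
Ratio = 18231 / 1999.5 ≈ 9.12.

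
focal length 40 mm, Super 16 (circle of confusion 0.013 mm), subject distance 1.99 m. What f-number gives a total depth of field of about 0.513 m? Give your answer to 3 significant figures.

Write h = H − f = f²/(N·c). The thin-lens limits are Dn = s·h/(h + (s−f)) and Df = s·h/(h − (s−f)), so DoF = Df − Dn = 2·s·(s−f)·h / (h² − (s−f)²).
That is a quadratic in h: DoF·h² − 2·s·(s−f)·h − DoF·(s−f)² = 0 ⇒ h = (s−f)·(s + √(s² + DoF²)) / DoF = 1950 × (1990 + √(1990² + 513²)) / 513 = 1950 × (1990 + 2055.06) / 513 ≈ 15376 mm.
Then N = f²/(c·h) = 40² / (0.013 × 15376) = 1600 / 199.89 ≈ 8.

f/8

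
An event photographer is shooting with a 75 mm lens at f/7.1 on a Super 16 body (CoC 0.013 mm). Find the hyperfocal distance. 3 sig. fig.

61.0 m

Hyperfocal distance H = f²/(N·c) + f = 75²/(7.1 × 0.013) + 75 = 5625/0.0923 + 75 ≈ 61017.6 mm ≈ 61.0 m.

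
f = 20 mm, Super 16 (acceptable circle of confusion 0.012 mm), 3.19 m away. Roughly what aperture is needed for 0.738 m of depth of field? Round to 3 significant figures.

Write h = H − f = f²/(N·c). The thin-lens limits are Dn = s·h/(h + (s−f)) and Df = s·h/(h − (s−f)), so DoF = Df − Dn = 2·s·(s−f)·h / (h² − (s−f)²).
That is a quadratic in h: DoF·h² − 2·s·(s−f)·h − DoF·(s−f)² = 0 ⇒ h = (s−f)·(s + √(s² + DoF²)) / DoF = 3170 × (3190 + √(3190² + 738²)) / 738 = 3170 × (3190 + 3274.25) / 738 ≈ 27767 mm.
Then N = f²/(c·h) = 20² / (0.012 × 27767) = 400 / 333.20 ≈ 1.20.

f/1.20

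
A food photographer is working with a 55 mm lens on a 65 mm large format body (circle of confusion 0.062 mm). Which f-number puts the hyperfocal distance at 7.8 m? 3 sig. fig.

Rearrange H = f²/(N·c) + f for N: N = f² / ((H − f)·c).
N = 55² / ((7800 − 55) × 0.062) = 3025 / 480.2 ≈ 6.30.

f/6.30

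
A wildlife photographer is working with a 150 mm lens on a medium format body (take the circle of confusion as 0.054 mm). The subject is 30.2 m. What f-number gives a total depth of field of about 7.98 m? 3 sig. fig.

f/1.80

Write h = H − f = f²/(N·c). The thin-lens limits are Dn = s·h/(h + (s−f)) and Df = s·h/(h − (s−f)), so DoF = Df − Dn = 2·s·(s−f)·h / (h² − (s−f)²).
That is a quadratic in h: DoF·h² − 2·s·(s−f)·h − DoF·(s−f)² = 0 ⇒ h = (s−f)·(s + √(s² + DoF²)) / DoF = 30050 × (30200 + √(30200² + 7980²)) / 7980 = 30050 × (30200 + 31236.5) / 7980 ≈ 231349 mm.
Then N = f²/(c·h) = 150² / (0.054 × 231349) = 22500 / 12493 ≈ 1.80.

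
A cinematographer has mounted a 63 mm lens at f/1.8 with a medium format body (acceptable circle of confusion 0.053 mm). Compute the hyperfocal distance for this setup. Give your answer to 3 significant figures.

41.7 m

Hyperfocal distance H = f²/(N·c) + f = 63²/(1.8 × 0.053) + 63 = 3969/0.0954 + 63 ≈ 41666.8 mm ≈ 41.7 m.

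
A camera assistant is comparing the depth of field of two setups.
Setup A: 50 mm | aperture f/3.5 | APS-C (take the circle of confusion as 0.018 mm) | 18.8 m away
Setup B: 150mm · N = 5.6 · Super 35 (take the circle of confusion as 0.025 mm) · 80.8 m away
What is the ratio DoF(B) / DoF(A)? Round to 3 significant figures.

Setup A: H = 50²/(3.5×0.018) + 50 ≈ 39732.5 mm; DoF = Df − Dn = 35640 − 12767 ≈ 22873 mm.
Setup B: H = 150²/(5.6×0.025) + 150 ≈ 160864.3 mm; DoF = Df − Dn = 162191 − 53801 ≈ 108390 mm.
Ratio = 108390 / 22873 ≈ 4.74.

4.74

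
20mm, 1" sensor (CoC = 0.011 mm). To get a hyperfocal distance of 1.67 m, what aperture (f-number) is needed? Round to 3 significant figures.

Rearrange H = f²/(N·c) + f for N: N = f² / ((H − f)·c).
N = 20² / ((1670 − 20) × 0.011) = 400 / 18.15 ≈ 22.

f/22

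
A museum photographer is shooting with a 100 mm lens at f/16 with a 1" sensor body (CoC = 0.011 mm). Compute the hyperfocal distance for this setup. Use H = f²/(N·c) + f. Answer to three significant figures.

56.9 m

Hyperfocal distance H = f²/(N·c) + f = 100²/(16 × 0.011) + 100 = 10000/0.176 + 100 ≈ 56918.2 mm ≈ 56.9 m.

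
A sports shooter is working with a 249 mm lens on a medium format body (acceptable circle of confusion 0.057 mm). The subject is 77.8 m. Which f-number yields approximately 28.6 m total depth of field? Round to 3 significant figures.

f/2.50

Write h = H − f = f²/(N·c). The thin-lens limits are Dn = s·h/(h + (s−f)) and Df = s·h/(h − (s−f)), so DoF = Df − Dn = 2·s·(s−f)·h / (h² − (s−f)²).
That is a quadratic in h: DoF·h² − 2·s·(s−f)·h − DoF·(s−f)² = 0 ⇒ h = (s−f)·(s + √(s² + DoF²)) / DoF = 77551 × (77800 + √(77800² + 28600²)) / 28600 = 77551 × (77800 + 82890.3) / 28600 ≈ 435724 mm.
Then N = f²/(c·h) = 249² / (0.057 × 435724) = 62001 / 24836 ≈ 2.50.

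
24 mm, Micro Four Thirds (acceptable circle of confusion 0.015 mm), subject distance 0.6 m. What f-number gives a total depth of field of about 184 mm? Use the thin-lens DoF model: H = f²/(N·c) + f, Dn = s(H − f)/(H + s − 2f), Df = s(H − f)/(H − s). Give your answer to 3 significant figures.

f/9.99

Write h = H − f = f²/(N·c). The thin-lens limits are Dn = s·h/(h + (s−f)) and Df = s·h/(h − (s−f)), so DoF = Df − Dn = 2·s·(s−f)·h / (h² − (s−f)²).
That is a quadratic in h: DoF·h² − 2·s·(s−f)·h − DoF·(s−f)² = 0 ⇒ h = (s−f)·(s + √(s² + DoF²)) / DoF = 576 × (600 + √(600² + 184²)) / 184 = 576 × (600 + 627.579) / 184 ≈ 3842.9 mm.
Then N = f²/(c·h) = 24² / (0.015 × 3842.9) = 576 / 57.643 ≈ 9.99.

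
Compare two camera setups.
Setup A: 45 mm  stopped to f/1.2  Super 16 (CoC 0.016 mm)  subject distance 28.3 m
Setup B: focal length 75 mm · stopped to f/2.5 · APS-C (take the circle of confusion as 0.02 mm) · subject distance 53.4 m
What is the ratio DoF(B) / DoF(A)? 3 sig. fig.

Setup A: H = 45²/(1.2×0.016) + 45 ≈ 105513.8 mm; DoF = Df − Dn = 38656 − 22320 ≈ 16336 mm.
Setup B: H = 75²/(2.5×0.02) + 75 ≈ 112575.0 mm; DoF = Df − Dn = 101521 − 36228 ≈ 65293 mm.
Ratio = 65293 / 16336 ≈ 4.00.

4.00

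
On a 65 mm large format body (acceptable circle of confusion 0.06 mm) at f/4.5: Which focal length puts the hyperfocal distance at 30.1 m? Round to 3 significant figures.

90.0 mm

From H = f²/(N·c) + f, with f ≪ H: f ≈ √(H·N·c) = √(30100 × 4.5 × 0.06) = √8127.0 ≈ 90.15 mm.
Exact: f² + N·c·f − N·c·H = 0 ⇒ f = (−N·c + √((N·c)² + 4·N·c·H))/2 = (−0.27 + √32508)/2 ≈ 90.015 mm ≈ 90.0 mm.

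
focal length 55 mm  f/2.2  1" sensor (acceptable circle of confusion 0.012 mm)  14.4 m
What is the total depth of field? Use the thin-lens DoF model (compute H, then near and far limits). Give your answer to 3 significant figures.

3.66 m

Hyperfocal distance H = f²/(N·c) + f = 55²/(2.2 × 0.012) + 55 = 3025/0.0264 + 55 ≈ 114638.3 mm ≈ 114.6 m.
Near limit Dn = s·(H − f)/(H + s − 2f) = 14400 × (114638.3 − 55) / (114638.3 + 14400 − 2 × 55) = 14400 × 114583.3 / 128928.3 ≈ 12797.8 mm.
Far limit Df = s·(H − f)/(H − s) = 14400 × (114638.3 − 55) / (114638.3 − 14400) = 14400 × 114583.3 / 100238.3 ≈ 16460.8 mm.
Depth of field = Df − Dn = 16460.8 − 12797.8 ≈ 3663.0 mm ≈ 3.66 m.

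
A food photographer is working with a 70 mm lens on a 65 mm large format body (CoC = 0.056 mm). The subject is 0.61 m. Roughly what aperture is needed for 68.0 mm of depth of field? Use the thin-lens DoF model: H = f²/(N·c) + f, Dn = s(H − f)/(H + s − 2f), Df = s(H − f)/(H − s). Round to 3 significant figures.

f/9

Write h = H − f = f²/(N·c). The thin-lens limits are Dn = s·h/(h + (s−f)) and Df = s·h/(h − (s−f)), so DoF = Df − Dn = 2·s·(s−f)·h / (h² − (s−f)²).
That is a quadratic in h: DoF·h² − 2·s·(s−f)·h − DoF·(s−f)² = 0 ⇒ h = (s−f)·(s + √(s² + DoF²)) / DoF = 540 × (610 + √(610² + 68²)) / 68 = 540 × (610 + 613.778) / 68 ≈ 9718.2 mm.
Then N = f²/(c·h) = 70² / (0.056 × 9718.2) = 4900 / 544.22 ≈ 9.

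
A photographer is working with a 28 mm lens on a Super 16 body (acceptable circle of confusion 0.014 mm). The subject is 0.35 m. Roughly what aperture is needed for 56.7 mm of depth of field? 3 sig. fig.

Write h = H − f = f²/(N·c). The thin-lens limits are Dn = s·h/(h + (s−f)) and Df = s·h/(h − (s−f)), so DoF = Df − Dn = 2·s·(s−f)·h / (h² − (s−f)²).
That is a quadratic in h: DoF·h² − 2·s·(s−f)·h − DoF·(s−f)² = 0 ⇒ h = (s−f)·(s + √(s² + DoF²)) / DoF = 322 × (350 + √(350² + 56.7²)) / 56.7 = 322 × (350 + 354.563) / 56.7 ≈ 4001.2 mm.
Then N = f²/(c·h) = 28² / (0.014 × 4001.2) = 784 / 56.017 ≈ 14.

f/14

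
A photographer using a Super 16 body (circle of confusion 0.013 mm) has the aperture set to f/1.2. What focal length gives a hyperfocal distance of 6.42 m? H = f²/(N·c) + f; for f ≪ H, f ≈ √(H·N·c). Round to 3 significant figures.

10.0 mm

From H = f²/(N·c) + f, with f ≪ H: f ≈ √(H·N·c) = √(6420 × 1.2 × 0.013) = √100.15 ≈ 10.01 mm.
The +f correction barely moves this — solving exactly, f² + N·c·f − N·c·H = 0 ⇒ f = (−N·c + √((N·c)² + 4·N·c·H))/2 = (−0.0156 + √400.61)/2 ≈ 9.9998 mm, so f ≈ 10.0 mm.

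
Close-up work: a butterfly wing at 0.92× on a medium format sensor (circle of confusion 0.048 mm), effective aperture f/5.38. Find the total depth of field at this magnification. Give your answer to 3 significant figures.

At magnification m, DoF ≈ 2·N_eff·c/m² = 2 × 5.38 × 0.048 / 0.92² = 0.5165 / 0.8464 ≈ 0.61 mm.

0.610 mm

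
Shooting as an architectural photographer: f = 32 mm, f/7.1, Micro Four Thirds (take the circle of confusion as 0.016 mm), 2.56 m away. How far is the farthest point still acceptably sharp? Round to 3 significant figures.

Hyperfocal distance H = f²/(N·c) + f = 32²/(7.1 × 0.016) + 32 = 1024/0.1136 + 32 ≈ 9046.1 mm ≈ 9.046 m.
Far limit Df = s·(H − f)/(H − s) = 2560 × (9046.1 − 32) / (9046.1 − 2560) = 2560 × 9014.1 / 6486.1 ≈ 3557.8 mm ≈ 3.56 m.

3.56 m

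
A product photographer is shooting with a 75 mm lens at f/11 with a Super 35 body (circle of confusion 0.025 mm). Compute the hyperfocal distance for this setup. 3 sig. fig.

Hyperfocal distance H = f²/(N·c) + f = 75²/(11 × 0.025) + 75 = 5625/0.275 + 75 ≈ 20529.5 mm ≈ 20.5 m.

20.5 m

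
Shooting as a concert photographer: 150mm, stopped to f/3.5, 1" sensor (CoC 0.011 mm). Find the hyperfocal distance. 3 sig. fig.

585 m

Hyperfocal distance H = f²/(N·c) + f = 150²/(3.5 × 0.011) + 150 = 22500/0.0385 + 150 ≈ 584565.6 mm ≈ 585 m.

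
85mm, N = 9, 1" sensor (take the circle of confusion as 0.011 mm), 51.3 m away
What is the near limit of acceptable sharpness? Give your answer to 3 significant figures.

30.1 m

Hyperfocal distance H = f²/(N·c) + f = 85²/(9 × 0.011) + 85 = 7225/0.099 + 85 ≈ 73064.8 mm ≈ 73.06 m.
Near limit Dn = s·(H − f)/(H + s − 2f) = 51300 × (73064.8 − 85) / (73064.8 + 51300 − 2 × 85) = 51300 × 72979.8 / 124194.8 ≈ 30145 mm ≈ 30.1 m.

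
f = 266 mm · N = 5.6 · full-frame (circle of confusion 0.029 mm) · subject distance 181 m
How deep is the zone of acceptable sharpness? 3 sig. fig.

181 m

Hyperfocal distance H = f²/(N·c) + f = 266²/(5.6 × 0.029) + 266 = 70756/0.1624 + 266 ≈ 435955.7 mm ≈ 436.0 m.
Near limit Dn = s·(H − f)/(H + s − 2f) = 181000 × (435955.7 − 266) / (435955.7 + 181000 − 2 × 266) = 181000 × 435689.7 / 616423.7 ≈ 127931 mm.
Far limit Df = s·(H − f)/(H − s) = 181000 × (435955.7 − 266) / (435955.7 − 181000) = 181000 × 435689.7 / 254955.7 ≈ 309308 mm.
Depth of field = Df − Dn = 309308 − 127931 ≈ 181377 mm ≈ 181 m.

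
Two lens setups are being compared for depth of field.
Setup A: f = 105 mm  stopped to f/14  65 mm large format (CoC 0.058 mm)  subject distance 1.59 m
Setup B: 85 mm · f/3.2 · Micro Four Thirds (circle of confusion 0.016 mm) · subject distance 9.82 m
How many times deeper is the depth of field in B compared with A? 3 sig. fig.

Setup A: H = 105²/(14×0.058) + 105 ≈ 13682.6 mm; DoF = Df − Dn = 1785.26 − 1433.24 ≈ 352.02 mm.
Setup B: H = 85²/(3.2×0.016) + 85 ≈ 141198.3 mm; DoF = Df − Dn = 10547.7 − 9186.3 ≈ 1361.4 mm.
Ratio = 1361.4 / 352.02 ≈ 3.87.

3.87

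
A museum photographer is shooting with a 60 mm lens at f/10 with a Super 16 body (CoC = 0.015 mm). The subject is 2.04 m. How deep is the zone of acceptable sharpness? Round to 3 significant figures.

Hyperfocal distance H = f²/(N·c) + f = 60²/(10 × 0.015) + 60 = 3600/0.15 + 60 ≈ 24060.0 mm ≈ 24.06 m.
Near limit Dn = s·(H − f)/(H + s − 2f) = 2040 × (24060.0 − 60) / (24060.0 + 2040 − 2 × 60) = 2040 × 24000.0 / 25980.0 ≈ 1884.53 mm.
Far limit Df = s·(H − f)/(H − s) = 2040 × (24060.0 − 60) / (24060.0 − 2040) = 2040 × 24000.0 / 22020.0 ≈ 2223.43 mm.
Depth of field = Df − Dn = 2223.43 − 1884.53 ≈ 338.90 mm.

339 mm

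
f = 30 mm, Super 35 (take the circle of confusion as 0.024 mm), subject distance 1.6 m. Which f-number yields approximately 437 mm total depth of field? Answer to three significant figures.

Write h = H − f = f²/(N·c). The thin-lens limits are Dn = s·h/(h + (s−f)) and Df = s·h/(h − (s−f)), so DoF = Df − Dn = 2·s·(s−f)·h / (h² − (s−f)²).
That is a quadratic in h: DoF·h² − 2·s·(s−f)·h − DoF·(s−f)² = 0 ⇒ h = (s−f)·(s + √(s² + DoF²)) / DoF = 1570 × (1600 + √(1600² + 437²)) / 437 = 1570 × (1600 + 1658.60) / 437 ≈ 11707 mm.
Then N = f²/(c·h) = 30² / (0.024 × 11707) = 900 / 280.97 ≈ 3.20.

f/3.20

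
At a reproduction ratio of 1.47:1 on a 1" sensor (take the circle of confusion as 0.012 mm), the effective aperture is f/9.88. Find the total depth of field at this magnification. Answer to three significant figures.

0.110 mm

At magnification m, DoF ≈ 2·N_eff·c/m² = 2 × 9.88 × 0.012 / 1.47² = 0.2371 / 2.161 ≈ 0.11 mm.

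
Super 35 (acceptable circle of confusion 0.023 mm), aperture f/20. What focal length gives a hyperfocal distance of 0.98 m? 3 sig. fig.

From H = f²/(N·c) + f, with f ≪ H: f ≈ √(H·N·c) = √(980 × 20 × 0.023) = √450.80 ≈ 21.23 mm.
Exact: f² + N·c·f − N·c·H = 0 ⇒ f = (−N·c + √((N·c)² + 4·N·c·H))/2 = (−0.46 + √1803.4)/2 ≈ 21.003 mm ≈ 21.0 mm.

21.0 mm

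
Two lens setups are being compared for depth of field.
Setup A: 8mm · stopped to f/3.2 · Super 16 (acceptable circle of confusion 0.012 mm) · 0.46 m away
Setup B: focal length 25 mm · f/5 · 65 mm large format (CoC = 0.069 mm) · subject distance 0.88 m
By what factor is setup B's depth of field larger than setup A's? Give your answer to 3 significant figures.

3.97

Setup A: H = 8²/(3.2×0.012) + 8 ≈ 1674.7 mm; DoF = Df − Dn = 631.17 − 361.86 ≈ 269.31 mm.
Setup B: H = 25²/(5×0.069) + 25 ≈ 1836.6 mm; DoF = Df − Dn = 1666.5 − 597.8 ≈ 1068.7 mm.
Ratio = 1068.7 / 269.31 ≈ 3.97.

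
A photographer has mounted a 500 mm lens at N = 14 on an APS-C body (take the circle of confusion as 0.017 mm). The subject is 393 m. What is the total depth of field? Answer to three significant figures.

Hyperfocal distance H = f²/(N·c) + f = 500²/(14 × 0.017) + 500 = 250000/0.238 + 500 ≈ 1050920.2 mm ≈ 1051 m.
Near limit Dn = s·(H − f)/(H + s − 2f) = 393000 × (1050920.2 − 500) / (1050920.2 + 393000 − 2 × 500) = 393000 × 1050420.2 / 1442920.2 ≈ 286097 mm.
Far limit Df = s·(H − f)/(H − s) = 393000 × (1050920.2 − 500) / (1050920.2 − 393000) = 393000 × 1050420.2 / 657920.2 ≈ 627455 mm.
Depth of field = Df − Dn = 627455 − 286097 ≈ 341358 mm ≈ 341 m.

341 m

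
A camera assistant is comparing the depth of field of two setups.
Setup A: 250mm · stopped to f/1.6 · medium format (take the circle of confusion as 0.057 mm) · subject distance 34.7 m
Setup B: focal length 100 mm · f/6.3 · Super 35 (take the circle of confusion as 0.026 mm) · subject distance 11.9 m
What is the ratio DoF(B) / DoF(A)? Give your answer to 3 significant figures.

1.37

Setup A: H = 250²/(1.6×0.057) + 250 ≈ 685557.0 mm; DoF = Df − Dn = 36536.7 − 33039.1 ≈ 3497.6 mm.
Setup B: H = 100²/(6.3×0.026) + 100 ≈ 61150.1 mm; DoF = Df − Dn = 14751.2 − 9972.5 ≈ 4778.7 mm.
Ratio = 4778.7 / 3497.6 ≈ 1.37.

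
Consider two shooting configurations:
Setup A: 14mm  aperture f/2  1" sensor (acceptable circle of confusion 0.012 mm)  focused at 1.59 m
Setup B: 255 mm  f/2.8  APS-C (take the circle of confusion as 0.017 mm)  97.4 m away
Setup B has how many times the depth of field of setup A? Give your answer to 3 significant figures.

21.8

Setup A: H = 14²/(2×0.012) + 14 ≈ 8180.7 mm; DoF = Df − Dn = 1970.21 − 1332.80 ≈ 637.41 mm.
Setup B: H = 255²/(2.8×0.017) + 255 ≈ 1366326.4 mm; DoF = Df − Dn = 104857 − 90933 ≈ 13924 mm.
Ratio = 13924 / 637.41 ≈ 21.8.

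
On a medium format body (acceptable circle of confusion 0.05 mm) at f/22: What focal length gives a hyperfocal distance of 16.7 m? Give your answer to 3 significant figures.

135 mm

From H = f²/(N·c) + f, with f ≪ H: f ≈ √(H·N·c) = √(16700 × 22 × 0.05) = √18370 ≈ 135.5 mm.
Exact: f² + N·c·f − N·c·H = 0 ⇒ f = (−N·c + √((N·c)² + 4·N·c·H))/2 = (−1.1 + √73481)/2 ≈ 134.99 mm ≈ 135 mm.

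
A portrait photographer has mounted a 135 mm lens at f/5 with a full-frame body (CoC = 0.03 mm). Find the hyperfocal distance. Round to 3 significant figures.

Hyperfocal distance H = f²/(N·c) + f = 135²/(5 × 0.03) + 135 = 18225/0.15 + 135 ≈ 121635.0 mm ≈ 122 m.

122 m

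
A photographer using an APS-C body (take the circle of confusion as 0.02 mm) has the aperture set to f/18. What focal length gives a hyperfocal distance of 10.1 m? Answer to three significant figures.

From H = f²/(N·c) + f, with f ≪ H: f ≈ √(H·N·c) = √(10100 × 18 × 0.02) = √3636.0 ≈ 60.30 mm.
Exact: f² + N·c·f − N·c·H = 0 ⇒ f = (−N·c + √((N·c)² + 4·N·c·H))/2 = (−0.36 + √14544)/2 ≈ 60.120 mm ≈ 60.1 mm.

60.1 mm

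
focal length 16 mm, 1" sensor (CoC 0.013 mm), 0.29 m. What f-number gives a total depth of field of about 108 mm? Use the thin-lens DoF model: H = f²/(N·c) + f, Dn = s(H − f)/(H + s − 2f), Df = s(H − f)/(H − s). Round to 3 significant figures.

f/12.9

Write h = H − f = f²/(N·c). The thin-lens limits are Dn = s·h/(h + (s−f)) and Df = s·h/(h − (s−f)), so DoF = Df − Dn = 2·s·(s−f)·h / (h² − (s−f)²).
That is a quadratic in h: DoF·h² − 2·s·(s−f)·h − DoF·(s−f)² = 0 ⇒ h = (s−f)·(s + √(s² + DoF²)) / DoF = 274 × (290 + √(290² + 108²)) / 108 = 274 × (290 + 309.458) / 108 ≈ 1520.8 mm.
Then N = f²/(c·h) = 16² / (0.013 × 1520.8) = 256 / 19.771 ≈ 12.9.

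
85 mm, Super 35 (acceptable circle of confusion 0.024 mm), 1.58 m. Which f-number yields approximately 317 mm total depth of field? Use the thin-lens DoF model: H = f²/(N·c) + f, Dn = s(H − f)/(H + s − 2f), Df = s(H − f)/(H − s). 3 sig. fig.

Write h = H − f = f²/(N·c). The thin-lens limits are Dn = s·h/(h + (s−f)) and Df = s·h/(h − (s−f)), so DoF = Df − Dn = 2·s·(s−f)·h / (h² − (s−f)²).
That is a quadratic in h: DoF·h² − 2·s·(s−f)·h − DoF·(s−f)² = 0 ⇒ h = (s−f)·(s + √(s² + DoF²)) / DoF = 1495 × (1580 + √(1580² + 317²)) / 317 = 1495 × (1580 + 1611.49) / 317 ≈ 15051 mm.
Then N = f²/(c·h) = 85² / (0.024 × 15051) = 7225 / 361.23 ≈ 20.

f/20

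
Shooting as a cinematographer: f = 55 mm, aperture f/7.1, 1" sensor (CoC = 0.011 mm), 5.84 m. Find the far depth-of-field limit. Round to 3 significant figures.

6.87 m

Hyperfocal distance H = f²/(N·c) + f = 55²/(7.1 × 0.011) + 55 = 3025/0.0781 + 55 ≈ 38787.4 mm ≈ 38.79 m.
Far limit Df = s·(H − f)/(H − s) = 5840 × (38787.4 − 55) / (38787.4 − 5840) = 5840 × 38732.4 / 32947.4 ≈ 6865.4 mm ≈ 6.87 m.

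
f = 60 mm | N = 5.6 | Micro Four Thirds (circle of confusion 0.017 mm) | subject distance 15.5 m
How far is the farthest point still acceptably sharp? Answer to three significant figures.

Hyperfocal distance H = f²/(N·c) + f = 60²/(5.6 × 0.017) + 60 = 3600/0.0952 + 60 ≈ 37875.1 mm ≈ 37.88 m.
Far limit Df = s·(H − f)/(H − s) = 15500 × (37875.1 − 60) / (37875.1 − 15500) = 15500 × 37815.1 / 22375.1 ≈ 26196 mm ≈ 26.2 m.

26.2 m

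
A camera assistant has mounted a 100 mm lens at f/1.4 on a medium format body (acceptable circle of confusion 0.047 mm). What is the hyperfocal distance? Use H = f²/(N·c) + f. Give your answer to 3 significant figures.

Hyperfocal distance H = f²/(N·c) + f = 100²/(1.4 × 0.047) + 100 = 10000/0.0658 + 100 ≈ 152075.7 mm ≈ 152 m.

152 m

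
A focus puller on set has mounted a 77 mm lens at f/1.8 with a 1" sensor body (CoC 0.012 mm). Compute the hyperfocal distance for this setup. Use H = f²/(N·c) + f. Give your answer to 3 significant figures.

275 m

Hyperfocal distance H = f²/(N·c) + f = 77²/(1.8 × 0.012) + 77 = 5929/0.0216 + 77 ≈ 274567.7 mm ≈ 275 m.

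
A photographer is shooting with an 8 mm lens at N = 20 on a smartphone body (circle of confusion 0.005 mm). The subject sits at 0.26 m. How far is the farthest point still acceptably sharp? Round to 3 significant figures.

429 mm

Hyperfocal distance H = f²/(N·c) + f = 8²/(20 × 0.005) + 8 = 64/0.1 + 8 ≈ 648.0 mm ≈ 0.648 m.
Far limit Df = s·(H − f)/(H − s) = 260 × (648.0 − 8) / (648.0 − 260) = 260 × 640.0 / 388.0 ≈ 428.87 mm.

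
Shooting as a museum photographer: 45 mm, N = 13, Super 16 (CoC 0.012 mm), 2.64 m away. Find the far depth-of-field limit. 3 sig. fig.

3.30 m

Hyperfocal distance H = f²/(N·c) + f = 45²/(13 × 0.012) + 45 = 2025/0.156 + 45 ≈ 13025.8 mm ≈ 13.03 m.
Far limit Df = s·(H − f)/(H − s) = 2640 × (13025.8 − 45) / (13025.8 − 2640) = 2640 × 12980.8 / 10385.8 ≈ 3299.6 mm ≈ 3.30 m.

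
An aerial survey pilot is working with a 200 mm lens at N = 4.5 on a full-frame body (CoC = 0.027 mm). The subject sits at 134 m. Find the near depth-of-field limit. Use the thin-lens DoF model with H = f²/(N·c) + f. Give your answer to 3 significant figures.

Hyperfocal distance H = f²/(N·c) + f = 200²/(4.5 × 0.027) + 200 = 40000/0.1215 + 200 ≈ 329418.1 mm ≈ 329.4 m.
Near limit Dn = s·(H − f)/(H + s − 2f) = 134000 × (329418.1 − 200) / (329418.1 + 134000 − 2 × 200) = 134000 × 329218.1 / 463018.1 ≈ 95278 mm ≈ 95.3 m.

95.3 m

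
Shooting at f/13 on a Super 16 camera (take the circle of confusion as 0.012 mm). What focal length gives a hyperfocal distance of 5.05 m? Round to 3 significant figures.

28.0 mm

From H = f²/(N·c) + f, with f ≪ H: f ≈ √(H·N·c) = √(5050 × 13 × 0.012) = √787.80 ≈ 28.07 mm.
Exact: f² + N·c·f − N·c·H = 0 ⇒ f = (−N·c + √((N·c)² + 4·N·c·H))/2 = (−0.156 + √3151.2)/2 ≈ 27.990 mm ≈ 28.0 mm.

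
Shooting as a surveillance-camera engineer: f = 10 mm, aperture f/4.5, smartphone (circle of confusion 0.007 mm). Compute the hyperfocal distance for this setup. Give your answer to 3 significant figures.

Hyperfocal distance H = f²/(N·c) + f = 10²/(4.5 × 0.007) + 10 = 100/0.0315 + 10 ≈ 3184.6 mm ≈ 3.18 m.

3.18 m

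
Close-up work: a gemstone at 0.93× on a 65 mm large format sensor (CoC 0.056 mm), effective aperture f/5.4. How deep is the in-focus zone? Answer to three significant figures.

At magnification m, DoF ≈ 2·N_eff·c/m² = 2 × 5.4 × 0.056 / 0.93² = 0.6048 / 0.8649 ≈ 0.699 mm.

0.699 mm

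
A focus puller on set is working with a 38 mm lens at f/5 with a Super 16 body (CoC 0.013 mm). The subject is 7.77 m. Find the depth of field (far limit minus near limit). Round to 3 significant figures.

Hyperfocal distance H = f²/(N·c) + f = 38²/(5 × 0.013) + 38 = 1444/0.065 + 38 ≈ 22253.4 mm ≈ 22.25 m.
Near limit Dn = s·(H − f)/(H + s − 2f) = 7770 × (22253.4 − 38) / (22253.4 + 7770 − 2 × 38) = 7770 × 22215.4 / 29947.4 ≈ 5763.9 mm.
Far limit Df = s·(H − f)/(H − s) = 7770 × (22253.4 − 38) / (22253.4 − 7770) = 7770 × 22215.4 / 14483.4 ≈ 11918.0 mm.
Depth of field = Df − Dn = 11918.0 − 5763.9 ≈ 6154.1 mm ≈ 6.15 m.

6.15 m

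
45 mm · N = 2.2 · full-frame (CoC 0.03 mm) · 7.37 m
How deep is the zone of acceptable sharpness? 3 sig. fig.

Hyperfocal distance H = f²/(N·c) + f = 45²/(2.2 × 0.03) + 45 = 2025/0.066 + 45 ≈ 30726.8 mm ≈ 30.73 m.
Near limit Dn = s·(H − f)/(H + s − 2f) = 7370 × (30726.8 − 45) / (30726.8 + 7370 − 2 × 45) = 7370 × 30681.8 / 38006.8 ≈ 5949.6 mm.
Far limit Df = s·(H − f)/(H − s) = 7370 × (30726.8 − 45) / (30726.8 − 7370) = 7370 × 30681.8 / 23356.8 ≈ 9681.3 mm.
Depth of field = Df − Dn = 9681.3 − 5949.6 ≈ 3731.7 mm ≈ 3.73 m.

3.73 m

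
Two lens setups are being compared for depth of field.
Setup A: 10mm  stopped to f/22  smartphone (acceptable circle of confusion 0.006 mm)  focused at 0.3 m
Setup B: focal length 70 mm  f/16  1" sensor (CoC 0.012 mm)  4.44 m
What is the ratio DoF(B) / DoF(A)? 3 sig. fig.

5.82

Setup A: H = 10²/(22×0.006) + 10 ≈ 767.6 mm; DoF = Df − Dn = 486.07 − 216.95 ≈ 269.12 mm.
Setup B: H = 70²/(16×0.012) + 70 ≈ 25590.8 mm; DoF = Df − Dn = 5357.4 − 3790.9 ≈ 1566.5 mm.
Ratio = 1566.5 / 269.12 ≈ 5.82.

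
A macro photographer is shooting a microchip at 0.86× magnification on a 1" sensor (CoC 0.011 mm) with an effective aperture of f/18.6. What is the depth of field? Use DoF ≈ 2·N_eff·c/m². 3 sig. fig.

At magnification m, DoF ≈ 2·N_eff·c/m² = 2 × 18.6 × 0.011 / 0.86² = 0.4092 / 0.7396 ≈ 0.553 mm.

0.553 mm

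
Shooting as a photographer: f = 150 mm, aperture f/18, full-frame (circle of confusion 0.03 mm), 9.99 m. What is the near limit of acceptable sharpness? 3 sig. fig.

8.08 m

Hyperfocal distance H = f²/(N·c) + f = 150²/(18 × 0.03) + 150 = 22500/0.54 + 150 ≈ 41816.7 mm ≈ 41.82 m.
Near limit Dn = s·(H − f)/(H + s − 2f) = 9990 × (41816.7 − 150) / (41816.7 + 9990 − 2 × 150) = 9990 × 41666.7 / 51506.7 ≈ 8081.5 mm ≈ 8.08 m.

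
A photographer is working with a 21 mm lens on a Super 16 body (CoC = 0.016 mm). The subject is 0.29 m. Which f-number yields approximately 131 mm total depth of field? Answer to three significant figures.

f/22.1

Write h = H − f = f²/(N·c). The thin-lens limits are Dn = s·h/(h + (s−f)) and Df = s·h/(h − (s−f)), so DoF = Df − Dn = 2·s·(s−f)·h / (h² − (s−f)²).
That is a quadratic in h: DoF·h² − 2·s·(s−f)·h − DoF·(s−f)² = 0 ⇒ h = (s−f)·(s + √(s² + DoF²)) / DoF = 269 × (290 + √(290² + 131²)) / 131 = 269 × (290 + 318.215) / 131 ≈ 1248.9 mm.
Then N = f²/(c·h) = 21² / (0.016 × 1248.9) = 441 / 19.983 ≈ 22.1.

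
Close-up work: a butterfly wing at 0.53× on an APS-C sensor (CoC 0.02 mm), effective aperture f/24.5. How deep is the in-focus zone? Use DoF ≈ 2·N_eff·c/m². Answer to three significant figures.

3.49 mm

At magnification m, DoF ≈ 2·N_eff·c/m² = 2 × 24.5 × 0.02 / 0.53² = 0.98 / 0.2809 ≈ 3.49 mm.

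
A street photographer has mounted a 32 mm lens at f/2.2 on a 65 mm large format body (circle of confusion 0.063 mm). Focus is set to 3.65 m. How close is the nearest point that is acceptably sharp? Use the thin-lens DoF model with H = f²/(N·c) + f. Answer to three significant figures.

2.45 m

Hyperfocal distance H = f²/(N·c) + f = 32²/(2.2 × 0.063) + 32 = 1024/0.1386 + 32 ≈ 7420.2 mm ≈ 7.420 m.
Near limit Dn = s·(H − f)/(H + s − 2f) = 3650 × (7420.2 − 32) / (7420.2 + 3650 − 2 × 32) = 3650 × 7388.2 / 11006.2 ≈ 2450.2 mm ≈ 2.45 m.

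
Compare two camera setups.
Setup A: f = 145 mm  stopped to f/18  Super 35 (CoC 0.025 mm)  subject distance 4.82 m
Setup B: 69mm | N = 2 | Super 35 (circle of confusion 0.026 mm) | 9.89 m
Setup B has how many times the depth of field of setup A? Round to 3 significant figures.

Setup A: H = 145²/(18×0.025) + 145 ≈ 46867.2 mm; DoF = Df − Dn = 5355.91 − 4381.58 ≈ 974.33 mm.
Setup B: H = 69²/(2×0.026) + 69 ≈ 91626.7 mm; DoF = Df − Dn = 11078.3 − 8931.9 ≈ 2146.4 mm.
Ratio = 2146.4 / 974.33 ≈ 2.20.

2.20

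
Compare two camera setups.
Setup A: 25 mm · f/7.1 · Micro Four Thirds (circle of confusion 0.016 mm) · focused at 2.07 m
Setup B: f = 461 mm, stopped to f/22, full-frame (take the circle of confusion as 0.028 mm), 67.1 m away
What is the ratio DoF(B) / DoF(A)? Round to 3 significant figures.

15.1

Setup A: H = 25²/(7.1×0.016) + 25 ≈ 5526.8 mm; DoF = Df − Dn = 3294.6 − 1509.1 ≈ 1785.5 mm.
Setup B: H = 461²/(22×0.028) + 461 ≈ 345462.6 mm; DoF = Df − Dn = 83163 − 56237 ≈ 26926 mm.
Ratio = 26926 / 1785.5 ≈ 15.1.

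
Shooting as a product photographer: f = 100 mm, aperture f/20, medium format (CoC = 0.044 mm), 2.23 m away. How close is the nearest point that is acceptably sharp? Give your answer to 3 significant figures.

1.88 m

Hyperfocal distance H = f²/(N·c) + f = 100²/(20 × 0.044) + 100 = 10000/0.88 + 100 ≈ 11463.6 mm ≈ 11.46 m.
Near limit Dn = s·(H − f)/(H + s − 2f) = 2230 × (11463.6 − 100) / (11463.6 + 2230 − 2 × 100) = 2230 × 11363.6 / 13493.6 ≈ 1878.0 mm ≈ 1.88 m.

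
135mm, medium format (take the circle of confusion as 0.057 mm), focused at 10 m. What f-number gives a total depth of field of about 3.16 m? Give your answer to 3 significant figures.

f/5

Write h = H − f = f²/(N·c). The thin-lens limits are Dn = s·h/(h + (s−f)) and Df = s·h/(h − (s−f)), so DoF = Df − Dn = 2·s·(s−f)·h / (h² − (s−f)²).
That is a quadratic in h: DoF·h² − 2·s·(s−f)·h − DoF·(s−f)² = 0 ⇒ h = (s−f)·(s + √(s² + DoF²)) / DoF = 9865 × (10000 + √(10000² + 3160²)) / 3160 = 9865 × (10000 + 10487.4) / 3160 ≈ 63958 mm.
Then N = f²/(c·h) = 135² / (0.057 × 63958) = 18225 / 3645.6 ≈ 5.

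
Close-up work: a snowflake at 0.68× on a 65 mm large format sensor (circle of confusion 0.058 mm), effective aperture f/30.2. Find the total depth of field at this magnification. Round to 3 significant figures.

At magnification m, DoF ≈ 2·N_eff·c/m² = 2 × 30.2 × 0.058 / 0.68² = 3.503 / 0.4624 ≈ 7.58 mm.

7.58 mm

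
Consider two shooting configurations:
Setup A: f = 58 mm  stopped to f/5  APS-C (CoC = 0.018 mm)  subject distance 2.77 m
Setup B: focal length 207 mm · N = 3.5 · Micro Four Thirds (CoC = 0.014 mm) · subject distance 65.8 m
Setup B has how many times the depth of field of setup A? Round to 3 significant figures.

24.6

Setup A: H = 58²/(5×0.018) + 58 ≈ 37435.8 mm; DoF = Df − Dn = 2986.70 − 2582.61 ≈ 404.09 mm.
Setup B: H = 207²/(3.5×0.014) + 207 ≈ 874676.4 mm; DoF = Df − Dn = 71135.8 − 61208.8 ≈ 9927.0 mm.
Ratio = 9927.0 / 404.09 ≈ 24.6.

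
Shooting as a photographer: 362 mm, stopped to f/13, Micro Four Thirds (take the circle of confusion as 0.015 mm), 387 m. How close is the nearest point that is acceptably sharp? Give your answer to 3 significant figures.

246 m

Hyperfocal distance H = f²/(N·c) + f = 362²/(13 × 0.015) + 362 = 131044/0.195 + 362 ≈ 672382.5 mm ≈ 672.4 m.
Near limit Dn = s·(H − f)/(H + s − 2f) = 387000 × (672382.5 − 362) / (672382.5 + 387000 − 2 × 362) = 387000 × 672020.5 / 1058658.5 ≈ 245662 mm ≈ 246 m.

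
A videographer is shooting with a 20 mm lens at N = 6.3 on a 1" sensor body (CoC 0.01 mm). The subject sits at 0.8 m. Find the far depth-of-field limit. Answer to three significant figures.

0.912 m

Hyperfocal distance H = f²/(N·c) + f = 20²/(6.3 × 0.01) + 20 = 400/0.063 + 20 ≈ 6369.2 mm ≈ 6.369 m.
Far limit Df = s·(H − f)/(H − s) = 800 × (6369.2 − 20) / (6369.2 − 800) = 800 × 6349.2 / 5569.2 ≈ 912.04 mm ≈ 0.912 m.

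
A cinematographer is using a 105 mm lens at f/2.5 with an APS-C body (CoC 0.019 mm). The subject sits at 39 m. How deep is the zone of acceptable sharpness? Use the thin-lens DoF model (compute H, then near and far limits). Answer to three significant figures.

Hyperfocal distance H = f²/(N·c) + f = 105²/(2.5 × 0.019) + 105 = 11025/0.0475 + 105 ≈ 232210.3 mm ≈ 232.2 m.
Near limit Dn = s·(H − f)/(H + s − 2f) = 39000 × (232210.3 − 105) / (232210.3 + 39000 − 2 × 105) = 39000 × 232105.3 / 271000.3 ≈ 33403 mm.
Far limit Df = s·(H − f)/(H − s) = 39000 × (232210.3 − 105) / (232210.3 − 39000) = 39000 × 232105.3 / 193210.3 ≈ 46851 mm.
Depth of field = Df − Dn = 46851 − 33403 ≈ 13448 mm ≈ 13.4 m.

13.4 m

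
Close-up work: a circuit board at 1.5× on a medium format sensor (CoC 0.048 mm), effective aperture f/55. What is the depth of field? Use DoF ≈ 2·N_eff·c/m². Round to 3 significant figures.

2.35 mm

At magnification m, DoF ≈ 2·N_eff·c/m² = 2 × 55 × 0.048 / 1.5² = 5.28 / 2.25 ≈ 2.35 mm.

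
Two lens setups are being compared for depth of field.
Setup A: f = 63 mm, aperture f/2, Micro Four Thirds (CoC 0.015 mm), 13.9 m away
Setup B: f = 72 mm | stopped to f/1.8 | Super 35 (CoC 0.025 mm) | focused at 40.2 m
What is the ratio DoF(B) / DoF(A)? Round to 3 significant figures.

10.8

Setup A: H = 63²/(2×0.015) + 63 ≈ 132363.0 mm; DoF = Df − Dn = 15523.6 − 12583.9 ≈ 2939.7 mm.
Setup B: H = 72²/(1.8×0.025) + 72 ≈ 115272.0 mm; DoF = Df − Dn = 61688 − 29815 ≈ 31873 mm.
Ratio = 31873 / 2939.7 ≈ 10.8.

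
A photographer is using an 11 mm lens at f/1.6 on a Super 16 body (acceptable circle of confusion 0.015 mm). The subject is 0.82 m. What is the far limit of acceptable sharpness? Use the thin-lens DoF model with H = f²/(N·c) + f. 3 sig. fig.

Hyperfocal distance H = f²/(N·c) + f = 11²/(1.6 × 0.015) + 11 = 121/0.024 + 11 ≈ 5052.7 mm ≈ 5.053 m.
Far limit Df = s·(H − f)/(H − s) = 820 × (5052.7 − 11) / (5052.7 − 820) = 820 × 5041.7 / 4232.7 ≈ 976.73 mm ≈ 0.977 m.

0.977 m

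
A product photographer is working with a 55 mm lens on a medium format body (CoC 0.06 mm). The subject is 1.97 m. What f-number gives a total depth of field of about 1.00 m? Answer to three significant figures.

f/6.30

Write h = H − f = f²/(N·c). The thin-lens limits are Dn = s·h/(h + (s−f)) and Df = s·h/(h − (s−f)), so DoF = Df − Dn = 2·s·(s−f)·h / (h² − (s−f)²).
That is a quadratic in h: DoF·h² − 2·s·(s−f)·h − DoF·(s−f)² = 0 ⇒ h = (s−f)·(s + √(s² + DoF²)) / DoF = 1915 × (1970 + √(1970² + 1000²)) / 1000 = 1915 × (1970 + 2209.28) / 1000 ≈ 8003.3 mm.
Then N = f²/(c·h) = 55² / (0.06 × 8003.3) = 3025 / 480.20 ≈ 6.30.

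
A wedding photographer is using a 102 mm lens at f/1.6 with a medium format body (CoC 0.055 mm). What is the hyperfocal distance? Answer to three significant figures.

118 m

Hyperfocal distance H = f²/(N·c) + f = 102²/(1.6 × 0.055) + 102 = 10404/0.088 + 102 ≈ 118329.3 mm ≈ 118 m.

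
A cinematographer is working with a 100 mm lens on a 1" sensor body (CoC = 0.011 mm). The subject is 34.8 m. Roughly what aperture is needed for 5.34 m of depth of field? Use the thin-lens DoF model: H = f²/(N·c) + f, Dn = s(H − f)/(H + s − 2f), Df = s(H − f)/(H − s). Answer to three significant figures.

f/2.00

Write h = H − f = f²/(N·c). The thin-lens limits are Dn = s·h/(h + (s−f)) and Df = s·h/(h − (s−f)), so DoF = Df − Dn = 2·s·(s−f)·h / (h² − (s−f)²).
That is a quadratic in h: DoF·h² − 2·s·(s−f)·h − DoF·(s−f)² = 0 ⇒ h = (s−f)·(s + √(s² + DoF²)) / DoF = 34700 × (34800 + √(34800² + 5340²)) / 5340 = 34700 × (34800 + 35207.3) / 5340 ≈ 454917 mm.
Then N = f²/(c·h) = 100² / (0.011 × 454917) = 10000 / 5004.1 ≈ 2.00.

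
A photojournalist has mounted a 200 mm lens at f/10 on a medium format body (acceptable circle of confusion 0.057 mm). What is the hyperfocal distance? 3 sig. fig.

70.4 m

Hyperfocal distance H = f²/(N·c) + f = 200²/(10 × 0.057) + 200 = 40000/0.57 + 200 ≈ 70375.4 mm ≈ 70.4 m.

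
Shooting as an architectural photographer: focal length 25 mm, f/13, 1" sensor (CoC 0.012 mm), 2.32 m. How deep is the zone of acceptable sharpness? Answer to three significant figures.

Hyperfocal distance H = f²/(N·c) + f = 25²/(13 × 0.012) + 25 = 625/0.156 + 25 ≈ 4031.4 mm ≈ 4.031 m.
Near limit Dn = s·(H − f)/(H + s − 2f) = 2320 × (4031.4 − 25) / (4031.4 + 2320 − 2 × 25) = 2320 × 4006.4 / 6301.4 ≈ 1475.0 mm.
Far limit Df = s·(H − f)/(H − s) = 2320 × (4031.4 − 25) / (4031.4 − 2320) = 2320 × 4006.4 / 1711.4 ≈ 5431.1 mm.
Depth of field = Df − Dn = 5431.1 − 1475.0 ≈ 3956.1 mm ≈ 3.96 m.

3.96 m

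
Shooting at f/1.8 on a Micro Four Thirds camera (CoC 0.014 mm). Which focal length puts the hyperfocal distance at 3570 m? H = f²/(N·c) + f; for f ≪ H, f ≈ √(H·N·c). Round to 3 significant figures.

300 mm

From H = f²/(N·c) + f, with f ≪ H: f ≈ √(H·N·c) = √(3570000 × 1.8 × 0.014) = √89964 ≈ 299.9 mm.
The +f correction barely moves this — solving exactly, f² + N·c·f − N·c·H = 0 ⇒ f = (−N·c + √((N·c)² + 4·N·c·H))/2 = (−0.0252 + √359856)/2 ≈ 299.93 mm, so f ≈ 300 mm.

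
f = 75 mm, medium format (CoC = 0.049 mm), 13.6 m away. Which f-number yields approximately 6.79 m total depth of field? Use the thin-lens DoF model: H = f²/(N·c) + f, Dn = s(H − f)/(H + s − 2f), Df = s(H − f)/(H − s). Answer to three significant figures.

Write h = H − f = f²/(N·c). The thin-lens limits are Dn = s·h/(h + (s−f)) and Df = s·h/(h − (s−f)), so DoF = Df − Dn = 2·s·(s−f)·h / (h² − (s−f)²).
That is a quadratic in h: DoF·h² − 2·s·(s−f)·h − DoF·(s−f)² = 0 ⇒ h = (s−f)·(s + √(s² + DoF²)) / DoF = 13525 × (13600 + √(13600² + 6790²)) / 6790 = 13525 × (13600 + 15200.8) / 6790 ≈ 57368 mm.
Then N = f²/(c·h) = 75² / (0.049 × 57368) = 5625 / 2811.0 ≈ 2.00.

f/2.00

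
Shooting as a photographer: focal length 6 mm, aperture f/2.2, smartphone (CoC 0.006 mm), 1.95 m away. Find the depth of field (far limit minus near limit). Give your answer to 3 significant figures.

5.65 m

Hyperfocal distance H = f²/(N·c) + f = 6²/(2.2 × 0.006) + 6 = 36/0.0132 + 6 ≈ 2733.3 mm ≈ 2.733 m.
Near limit Dn = s·(H − f)/(H + s − 2f) = 1950 × (2733.3 − 6) / (2733.3 + 1950 − 2 × 6) = 1950 × 2727.3 / 4671.3 ≈ 1138.5 mm.
Far limit Df = s·(H − f)/(H − s) = 1950 × (2733.3 − 6) / (2733.3 − 1950) = 1950 × 2727.3 / 783.3 ≈ 6789.7 mm.
Depth of field = Df − Dn = 6789.7 − 1138.5 ≈ 5651.2 mm ≈ 5.65 m.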